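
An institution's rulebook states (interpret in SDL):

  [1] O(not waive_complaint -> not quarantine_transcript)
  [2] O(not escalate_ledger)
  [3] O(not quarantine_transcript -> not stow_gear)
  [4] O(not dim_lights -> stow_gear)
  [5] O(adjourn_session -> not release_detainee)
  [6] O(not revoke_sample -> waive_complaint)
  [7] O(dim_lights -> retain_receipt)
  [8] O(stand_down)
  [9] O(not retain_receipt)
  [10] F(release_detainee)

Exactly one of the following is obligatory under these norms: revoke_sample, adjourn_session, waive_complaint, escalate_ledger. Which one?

From premise 9 we have O(not retain_receipt).
Premise 7 is O(dim_lights -> retain_receipt); contrapositively O(not retain_receipt -> not dim_lights). Since O(not retain_receipt) holds, K gives O(not dim_lights).
Applying K to premise 4 (O(not dim_lights -> stow_gear)) and O(not dim_lights) yields O(stow_gear).
Premise 3, O(not quarantine_transcript -> not stow_gear), contraposes to O(stow_gear -> quarantine_transcript); with O(stow_gear) we get O(quarantine_transcript).
Premise 1, O(not waive_complaint -> not quarantine_transcript), contraposes to O(quarantine_transcript -> waive_complaint); with O(quarantine_transcript) we get O(waive_complaint).
So O(waive_complaint) holds — waive_complaint is obligatory. None of the other listed options is made obligatory by any chain of premises.

waive_complaint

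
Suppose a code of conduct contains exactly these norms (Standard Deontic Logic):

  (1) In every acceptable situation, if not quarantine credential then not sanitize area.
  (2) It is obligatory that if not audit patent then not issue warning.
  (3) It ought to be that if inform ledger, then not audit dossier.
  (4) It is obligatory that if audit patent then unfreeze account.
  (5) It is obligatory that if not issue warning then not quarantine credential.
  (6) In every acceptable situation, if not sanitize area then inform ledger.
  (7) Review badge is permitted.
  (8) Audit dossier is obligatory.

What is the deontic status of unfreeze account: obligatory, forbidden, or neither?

Premise 8 states O(audit_dossier) outright.
Premise 3, O(inform_ledger → ¬audit_dossier), contraposes to O(audit_dossier → ¬inform_ledger); with O(audit_dossier) we get O(¬inform_ledger).
The contrapositive of premise 6 (O(¬sanitize_area → inform_ledger)) is O(¬inform_ledger → sanitize_area), and O(¬inform_ledger) is already established, so O(sanitize_area).
Premise 1, O(¬quarantine_credential → ¬sanitize_area), contraposes to O(sanitize_area → quarantine_credential); with O(sanitize_area) we get O(quarantine_credential).
The contrapositive of premise 5 (O(¬issue_warning → ¬quarantine_credential)) is O(quarantine_credential → issue_warning), and O(quarantine_credential) is already established, so O(issue_warning).
Premise 2, O(¬audit_patent → ¬issue_warning), contraposes to O(issue_warning → audit_patent); with O(issue_warning) we get O(audit_patent).
Applying K to premise 4 (O(audit_patent → unfreeze_account)) and O(audit_patent) yields O(unfreeze_account).
Premise 7 does not contribute to this derivation.
Hence unfreeze_account is obligatory.

Obligatory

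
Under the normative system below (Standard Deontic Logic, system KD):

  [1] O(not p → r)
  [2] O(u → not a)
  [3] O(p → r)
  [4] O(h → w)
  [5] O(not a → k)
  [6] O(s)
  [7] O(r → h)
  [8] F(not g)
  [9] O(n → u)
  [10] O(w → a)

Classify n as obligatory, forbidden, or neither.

Forbidden

By case analysis on not p: premise 1 gives O(not p → r) and premise 3 gives O(p → r), so O(r) either way.
With premise 7, O(r → h), the K-axiom yields O(h).
From O(h) and premise 4, O(h → w), we obtain O(w).
Premise 10 is O(w → a); since O(w), deontic closure gives O(a).
Premise 2, O(u → not a), contraposes to O(a → not u); with O(a) we get O(not u).
Premise 9, O(n → u), contraposes to O(not u → not n); with O(not u) we get O(not n).
Premises 5, 6, 8 do not contribute to this derivation.
Thus O(not n), which is F(n): n is forbidden.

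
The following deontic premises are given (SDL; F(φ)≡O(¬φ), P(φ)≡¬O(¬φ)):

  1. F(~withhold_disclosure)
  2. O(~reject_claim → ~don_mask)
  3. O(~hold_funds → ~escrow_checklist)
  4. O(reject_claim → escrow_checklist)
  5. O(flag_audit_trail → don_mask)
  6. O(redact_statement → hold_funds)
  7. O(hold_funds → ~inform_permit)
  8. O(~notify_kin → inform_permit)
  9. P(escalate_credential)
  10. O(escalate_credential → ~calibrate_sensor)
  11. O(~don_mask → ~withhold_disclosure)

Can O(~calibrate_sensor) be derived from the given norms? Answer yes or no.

Premise 10 is O(escalate_credential → ~calibrate_sensor), but O(escalate_credential) is not derivable from the premises (the permission P(escalate_credential) asserts only ~O(~escalate_credential), not O(escalate_credential)), so it does not yield O(~calibrate_sensor).
No other premise forces O(~calibrate_sensor). An ideal world satisfying every premise can still have ~calibrate_sensor false, so O(~calibrate_sensor) is not derivable.

No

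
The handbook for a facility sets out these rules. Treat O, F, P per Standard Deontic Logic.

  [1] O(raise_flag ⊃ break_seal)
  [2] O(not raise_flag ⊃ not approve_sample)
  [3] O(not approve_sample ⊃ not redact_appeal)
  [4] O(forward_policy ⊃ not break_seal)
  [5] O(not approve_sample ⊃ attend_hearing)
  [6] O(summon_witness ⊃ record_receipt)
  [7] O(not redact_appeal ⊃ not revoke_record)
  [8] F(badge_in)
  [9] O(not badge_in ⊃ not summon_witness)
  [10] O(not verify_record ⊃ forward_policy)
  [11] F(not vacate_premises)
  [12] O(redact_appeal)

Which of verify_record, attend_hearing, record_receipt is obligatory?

From premise 12 we have O(redact_appeal).
The contrapositive of premise 3 (O(not approve_sample ⊃ not redact_appeal)) is O(redact_appeal ⊃ approve_sample), and O(redact_appeal) is already established, so O(approve_sample).
The contrapositive of premise 2 (O(not raise_flag ⊃ not approve_sample)) is O(approve_sample ⊃ raise_flag), and O(approve_sample) is already established, so O(raise_flag).
Applying K to premise 1 (O(raise_flag ⊃ break_seal)) and O(raise_flag) yields O(break_seal).
Premise 4, O(forward_policy ⊃ not break_seal), contraposes to O(break_seal ⊃ not forward_policy); with O(break_seal) we get O(not forward_policy).
Premise 10 is O(not verify_record ⊃ forward_policy); contrapositively O(not forward_policy ⊃ verify_record). Since O(not forward_policy) holds, K gives O(verify_record).
So O(verify_record) holds — verify_record is obligatory. None of the other listed options is made obligatory by any chain of premises.

verify_record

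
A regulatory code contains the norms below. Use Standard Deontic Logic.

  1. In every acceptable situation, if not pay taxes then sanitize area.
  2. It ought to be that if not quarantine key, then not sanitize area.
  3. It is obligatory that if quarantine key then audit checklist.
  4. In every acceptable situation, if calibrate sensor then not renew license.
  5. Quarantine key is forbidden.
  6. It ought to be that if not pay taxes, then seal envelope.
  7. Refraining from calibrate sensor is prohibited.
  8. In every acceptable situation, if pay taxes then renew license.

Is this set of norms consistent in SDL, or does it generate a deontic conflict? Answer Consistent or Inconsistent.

Premise 5, F(quarantine_key), is equivalent to O(¬quarantine_key).
With premise 2, O(¬quarantine_key → ¬sanitize_area), the K-axiom yields O(¬sanitize_area).
Premise 1 is O(¬pay_taxes → sanitize_area); contrapositively O(¬sanitize_area → pay_taxes). Since O(¬sanitize_area) holds, K gives O(pay_taxes).
From O(pay_taxes) and premise 8, O(pay_taxes → renew_license), we obtain O(renew_license).
The contrapositive of premise 4 (O(calibrate_sensor → ¬renew_license)) is O(renew_license → ¬calibrate_sensor), and O(renew_license) is already established, so O(¬calibrate_sensor).
But premise 7, F(¬calibrate_sensor), means O(calibrate_sensor).
We now have both O(¬calibrate_sensor) and O(calibrate_sensor) — calibrate_sensor is simultaneously obligatory and forbidden, violating the D-axiom.

Inconsistent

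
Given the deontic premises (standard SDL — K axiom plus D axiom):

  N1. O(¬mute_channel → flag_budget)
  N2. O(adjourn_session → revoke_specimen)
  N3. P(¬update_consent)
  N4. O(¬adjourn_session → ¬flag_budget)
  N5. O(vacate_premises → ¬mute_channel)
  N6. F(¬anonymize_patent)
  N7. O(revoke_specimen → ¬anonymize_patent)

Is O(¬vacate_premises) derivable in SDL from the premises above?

Premise 6 is F(¬anonymize_patent), i.e. O(anonymize_patent).
Premise 7 is O(revoke_specimen → ¬anonymize_patent); contrapositively O(anonymize_patent → ¬revoke_specimen). Since O(anonymize_patent) holds, K gives O(¬revoke_specimen).
The contrapositive of premise 2 (O(adjourn_session → revoke_specimen)) is O(¬revoke_specimen → ¬adjourn_session), and O(¬revoke_specimen) is already established, so O(¬adjourn_session).
Applying K to premise 4 (O(¬adjourn_session → ¬flag_budget)) and O(¬adjourn_session) yields O(¬flag_budget).
The contrapositive of premise 1 (O(¬mute_channel → flag_budget)) is O(¬flag_budget → mute_channel), and O(¬flag_budget) is already established, so O(mute_channel).
Premise 5 is O(vacate_premises → ¬mute_channel); contrapositively O(mute_channel → ¬vacate_premises). Since O(mute_channel) holds, K gives O(¬vacate_premises).
Premise 3 does not contribute to this derivation.
So O(¬vacate_premises) follows.

Yes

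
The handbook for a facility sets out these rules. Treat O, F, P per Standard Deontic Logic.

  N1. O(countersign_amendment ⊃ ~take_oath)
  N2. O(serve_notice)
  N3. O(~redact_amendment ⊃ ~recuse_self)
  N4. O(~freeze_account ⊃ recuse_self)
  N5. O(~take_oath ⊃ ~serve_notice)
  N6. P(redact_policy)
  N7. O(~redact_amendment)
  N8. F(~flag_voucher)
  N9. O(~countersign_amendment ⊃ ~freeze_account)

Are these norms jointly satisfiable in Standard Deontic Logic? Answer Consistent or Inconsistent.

Premise 2 states O(serve_notice) outright.
Premise 5, O(~take_oath ⊃ ~serve_notice), contraposes to O(serve_notice ⊃ take_oath); with O(serve_notice) we get O(take_oath).
Premise 1, O(countersign_amendment ⊃ ~take_oath), contraposes to O(take_oath ⊃ ~countersign_amendment); with O(take_oath) we get O(~countersign_amendment).
From O(~countersign_amendment) and premise 9, O(~countersign_amendment ⊃ ~freeze_account), we obtain O(~freeze_account).
Applying K to premise 4 (O(~freeze_account ⊃ recuse_self)) and O(~freeze_account) yields O(recuse_self).
Premise 3 is O(~redact_amendment ⊃ ~recuse_self); contrapositively O(recuse_self ⊃ redact_amendment). Since O(recuse_self) holds, K gives O(redact_amendment).
But premise 7 directly asserts O(~redact_amendment).
We now have both O(redact_amendment) and O(~redact_amendment) — redact_amendment is simultaneously obligatory and forbidden, violating the D-axiom.

Inconsistent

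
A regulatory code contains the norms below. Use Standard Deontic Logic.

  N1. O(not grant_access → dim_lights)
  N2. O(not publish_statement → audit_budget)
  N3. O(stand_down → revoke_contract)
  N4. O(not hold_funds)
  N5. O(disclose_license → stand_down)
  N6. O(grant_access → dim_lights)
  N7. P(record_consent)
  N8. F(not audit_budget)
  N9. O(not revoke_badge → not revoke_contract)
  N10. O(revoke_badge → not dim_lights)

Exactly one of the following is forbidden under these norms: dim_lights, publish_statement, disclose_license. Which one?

disclose_license

By case analysis on grant_access: premise 6 gives O(grant_access → dim_lights) and premise 1 gives O(not grant_access → dim_lights), so O(dim_lights) either way.
The contrapositive of premise 10 (O(revoke_badge → not dim_lights)) is O(dim_lights → not revoke_badge), and O(dim_lights) is already established, so O(not revoke_badge).
Premise 9 is O(not revoke_badge → not revoke_contract); since O(not revoke_badge), deontic closure gives O(not revoke_contract).
The contrapositive of premise 3 (O(stand_down → revoke_contract)) is O(not revoke_contract → not stand_down), and O(not revoke_contract) is already established, so O(not stand_down).
Premise 5 is O(disclose_license → stand_down); contrapositively O(not stand_down → not disclose_license). Since O(not stand_down) holds, K gives O(not disclose_license).
So O(not disclose_license) holds, i.e. disclose_license is forbidden. None of the other listed options is forbidden under the premises.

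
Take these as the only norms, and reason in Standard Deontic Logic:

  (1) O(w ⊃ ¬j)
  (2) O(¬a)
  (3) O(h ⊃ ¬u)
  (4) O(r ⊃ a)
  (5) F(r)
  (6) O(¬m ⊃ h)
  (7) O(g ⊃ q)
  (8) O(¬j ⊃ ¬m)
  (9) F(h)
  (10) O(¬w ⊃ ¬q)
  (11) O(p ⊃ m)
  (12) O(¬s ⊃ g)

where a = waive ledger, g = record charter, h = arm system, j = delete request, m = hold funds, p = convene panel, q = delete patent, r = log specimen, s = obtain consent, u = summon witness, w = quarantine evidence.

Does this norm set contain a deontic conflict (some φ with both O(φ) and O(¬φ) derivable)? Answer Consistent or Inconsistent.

Consistent

Premise 4 is O(r ⊃ a), but O(r) is not derivable from the premises, so it does not yield O(a).
So O(a) is not derivable, and the apparent clash with O(¬a) does not arise.
A world satisfying every obligation exists (e.g. a=false, g=false, h=false, j=true, m=true, p=false, q=false, r=false, s=true, u=false, w=false); no atom is both obligatory and forbidden, so the set is consistent.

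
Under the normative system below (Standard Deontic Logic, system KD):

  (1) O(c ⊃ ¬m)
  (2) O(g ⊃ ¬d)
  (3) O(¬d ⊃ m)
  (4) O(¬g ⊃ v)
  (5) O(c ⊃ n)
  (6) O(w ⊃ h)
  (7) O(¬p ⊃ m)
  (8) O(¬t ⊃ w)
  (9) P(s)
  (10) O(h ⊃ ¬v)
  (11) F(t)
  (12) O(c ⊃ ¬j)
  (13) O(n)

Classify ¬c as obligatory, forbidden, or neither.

Obligatory

Premise 11 is F(t), i.e. O(¬t).
From O(¬t) and premise 8, O(¬t ⊃ w), we obtain O(w).
From O(w) and premise 6, O(w ⊃ h), we obtain O(h).
With premise 10, O(h ⊃ ¬v), the K-axiom yields O(¬v).
Premise 4 is O(¬g ⊃ v); contrapositively O(¬v ⊃ g). Since O(¬v) holds, K gives O(g).
From O(g) and premise 2, O(g ⊃ ¬d), we obtain O(¬d).
Applying K to premise 3 (O(¬d ⊃ m)) and O(¬d) yields O(m).
Premise 1 is O(c ⊃ ¬m); contrapositively O(m ⊃ ¬c). Since O(m) holds, K gives O(¬c).
Premises 5, 7, 9, 12, 13 do not contribute to this derivation.
Hence ¬c is obligatory.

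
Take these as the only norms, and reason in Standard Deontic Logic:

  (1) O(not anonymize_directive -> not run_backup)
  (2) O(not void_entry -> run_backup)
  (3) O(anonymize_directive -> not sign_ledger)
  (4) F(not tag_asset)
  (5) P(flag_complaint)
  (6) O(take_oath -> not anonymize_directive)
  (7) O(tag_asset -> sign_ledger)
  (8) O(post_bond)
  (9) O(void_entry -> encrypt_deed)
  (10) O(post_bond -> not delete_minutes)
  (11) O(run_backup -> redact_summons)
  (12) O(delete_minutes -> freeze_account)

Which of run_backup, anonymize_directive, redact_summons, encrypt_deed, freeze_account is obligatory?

encrypt_deed

Premise 4 is F(not tag_asset), i.e. O(tag_asset).
From O(tag_asset) and premise 7, O(tag_asset -> sign_ledger), we obtain O(sign_ledger).
The contrapositive of premise 3 (O(anonymize_directive -> not sign_ledger)) is O(sign_ledger -> not anonymize_directive), and O(sign_ledger) is already established, so O(not anonymize_directive).
With premise 1, O(not anonymize_directive -> not run_backup), the K-axiom yields O(not run_backup).
Premise 2 is O(not void_entry -> run_backup); contrapositively O(not run_backup -> void_entry). Since O(not run_backup) holds, K gives O(void_entry).
From O(void_entry) and premise 9, O(void_entry -> encrypt_deed), we obtain O(encrypt_deed).
So O(encrypt_deed) holds — encrypt_deed is obligatory. None of the other listed options is made obligatory by any chain of premises.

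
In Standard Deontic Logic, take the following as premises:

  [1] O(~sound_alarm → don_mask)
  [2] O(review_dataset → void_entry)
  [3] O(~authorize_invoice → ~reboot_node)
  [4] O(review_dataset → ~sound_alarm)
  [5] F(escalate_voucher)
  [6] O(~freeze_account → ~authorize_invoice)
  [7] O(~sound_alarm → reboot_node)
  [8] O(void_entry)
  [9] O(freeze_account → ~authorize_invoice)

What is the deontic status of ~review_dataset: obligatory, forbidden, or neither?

Premises 6 and 9 cover both cases: O(~freeze_account → ~authorize_invoice) and O(freeze_account → ~authorize_invoice). Since ~freeze_account ∨ freeze_account is a tautology, O(~authorize_invoice) follows.
Premise 3 is O(~authorize_invoice → ~reboot_node); since O(~authorize_invoice), deontic closure gives O(~reboot_node).
The contrapositive of premise 7 (O(~sound_alarm → reboot_node)) is O(~reboot_node → sound_alarm), and O(~reboot_node) is already established, so O(sound_alarm).
Premise 4, O(review_dataset → ~sound_alarm), contraposes to O(sound_alarm → ~review_dataset); with O(sound_alarm) we get O(~review_dataset).
Premises 1, 2, 5, 8 do not contribute to this derivation.
Hence ~review_dataset is obligatory.

Obligatory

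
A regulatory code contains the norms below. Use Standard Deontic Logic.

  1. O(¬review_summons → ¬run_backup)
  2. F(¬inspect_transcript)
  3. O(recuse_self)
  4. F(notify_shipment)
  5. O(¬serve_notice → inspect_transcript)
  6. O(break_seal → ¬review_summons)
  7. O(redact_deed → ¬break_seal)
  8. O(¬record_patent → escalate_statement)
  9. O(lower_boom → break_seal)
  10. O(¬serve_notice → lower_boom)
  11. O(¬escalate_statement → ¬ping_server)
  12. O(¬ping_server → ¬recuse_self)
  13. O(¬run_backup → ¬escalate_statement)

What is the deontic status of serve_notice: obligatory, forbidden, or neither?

Premise 3 states O(recuse_self) outright.
Premise 12 is O(¬ping_server → ¬recuse_self); contrapositively O(recuse_self → ping_server). Since O(recuse_self) holds, K gives O(ping_server).
Premise 11 is O(¬escalate_statement → ¬ping_server); contrapositively O(ping_server → escalate_statement). Since O(ping_server) holds, K gives O(escalate_statement).
Premise 13 is O(¬run_backup → ¬escalate_statement); contrapositively O(escalate_statement → run_backup). Since O(escalate_statement) holds, K gives O(run_backup).
Premise 1 is O(¬review_summons → ¬run_backup); contrapositively O(run_backup → review_summons). Since O(run_backup) holds, K gives O(review_summons).
Premise 6 is O(break_seal → ¬review_summons); contrapositively O(review_summons → ¬break_seal). Since O(review_summons) holds, K gives O(¬break_seal).
The contrapositive of premise 9 (O(lower_boom → break_seal)) is O(¬break_seal → ¬lower_boom), and O(¬break_seal) is already established, so O(¬lower_boom).
Premise 10, O(¬serve_notice → lower_boom), contraposes to O(¬lower_boom → serve_notice); with O(¬lower_boom) we get O(serve_notice).
Premises 2, 4, 5, 7, 8 do not contribute to this derivation.
Hence serve_notice is obligatory.

Obligatory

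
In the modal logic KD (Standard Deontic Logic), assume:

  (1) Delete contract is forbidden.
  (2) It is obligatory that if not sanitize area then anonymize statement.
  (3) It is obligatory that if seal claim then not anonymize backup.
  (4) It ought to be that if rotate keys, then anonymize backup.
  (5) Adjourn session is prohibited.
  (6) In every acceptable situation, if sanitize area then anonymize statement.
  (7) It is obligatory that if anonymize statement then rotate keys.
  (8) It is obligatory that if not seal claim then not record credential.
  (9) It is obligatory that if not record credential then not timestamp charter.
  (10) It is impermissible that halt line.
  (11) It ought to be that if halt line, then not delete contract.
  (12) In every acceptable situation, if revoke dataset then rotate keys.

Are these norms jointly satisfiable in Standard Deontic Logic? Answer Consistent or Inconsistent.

Consistent

Premise 11 is O(halt_line → ¬delete_contract); even if O(¬delete_contract) held, inferring O(halt_line) would be affirming the consequent — invalid.
So O(halt_line) is not derivable, and the apparent clash with O(¬halt_line) does not arise.
A world satisfying every obligation exists (e.g. adjourn_session=false, anonymize_backup=true, anonymize_statement=true, delete_contract=false, halt_line=false, record_credential=false, revoke_dataset=false, rotate_keys=true, sanitize_area=false, seal_claim=false, timestamp_charter=false); no atom is both obligatory and forbidden, so the set is consistent.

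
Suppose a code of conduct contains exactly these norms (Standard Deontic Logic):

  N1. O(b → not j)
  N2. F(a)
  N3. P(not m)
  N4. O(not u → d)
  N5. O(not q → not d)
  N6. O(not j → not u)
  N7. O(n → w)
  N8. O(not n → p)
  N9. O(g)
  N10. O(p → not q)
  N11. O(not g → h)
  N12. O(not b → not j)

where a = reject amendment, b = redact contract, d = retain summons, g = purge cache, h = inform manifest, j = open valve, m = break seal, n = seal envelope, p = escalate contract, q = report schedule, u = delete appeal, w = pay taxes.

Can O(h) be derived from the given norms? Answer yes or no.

Premise 11 is O(not g → h), but O(not g) is not derivable from the premises, so it does not yield O(h).
No other premise forces O(h). An ideal world satisfying every premise can still have h false, so O(h) is not derivable.

No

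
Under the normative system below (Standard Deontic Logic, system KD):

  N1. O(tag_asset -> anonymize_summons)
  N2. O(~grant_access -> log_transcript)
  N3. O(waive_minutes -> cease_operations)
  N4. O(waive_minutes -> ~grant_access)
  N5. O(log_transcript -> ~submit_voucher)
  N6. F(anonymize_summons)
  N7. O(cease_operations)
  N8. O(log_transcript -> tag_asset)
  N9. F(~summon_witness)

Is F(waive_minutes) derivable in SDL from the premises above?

Yes

F(anonymize_summons) at premise 6 means O(~anonymize_summons).
Premise 1, O(tag_asset -> anonymize_summons), contraposes to O(~anonymize_summons -> ~tag_asset); with O(~anonymize_summons) we get O(~tag_asset).
Premise 8 is O(log_transcript -> tag_asset); contrapositively O(~tag_asset -> ~log_transcript). Since O(~tag_asset) holds, K gives O(~log_transcript).
Premise 2, O(~grant_access -> log_transcript), contraposes to O(~log_transcript -> grant_access); with O(~log_transcript) we get O(grant_access).
Premise 4, O(waive_minutes -> ~grant_access), contraposes to O(grant_access -> ~waive_minutes); with O(grant_access) we get O(~waive_minutes).
Premises 3, 5, 7, 9 do not contribute to this derivation.
So O(~waive_minutes) holds, i.e. F(waive_minutes). The claim follows.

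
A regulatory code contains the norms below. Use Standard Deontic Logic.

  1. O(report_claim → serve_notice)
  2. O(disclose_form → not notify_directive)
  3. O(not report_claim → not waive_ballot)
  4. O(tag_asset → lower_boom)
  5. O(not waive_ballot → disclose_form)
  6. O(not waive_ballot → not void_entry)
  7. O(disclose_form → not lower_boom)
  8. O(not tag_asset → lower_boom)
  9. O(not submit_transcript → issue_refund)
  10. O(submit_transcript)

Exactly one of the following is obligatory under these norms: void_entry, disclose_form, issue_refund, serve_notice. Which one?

serve_notice

Premises 4 and 8 are O(tag_asset → lower_boom) and O(not tag_asset → lower_boom); every ideal world satisfies tag_asset or not tag_asset, so in either case lower_boom holds — hence O(lower_boom).
The contrapositive of premise 7 (O(disclose_form → not lower_boom)) is O(lower_boom → not disclose_form), and O(lower_boom) is already established, so O(not disclose_form).
The contrapositive of premise 5 (O(not waive_ballot → disclose_form)) is O(not disclose_form → waive_ballot), and O(not disclose_form) is already established, so O(waive_ballot).
Premise 3, O(not report_claim → not waive_ballot), contraposes to O(waive_ballot → report_claim); with O(waive_ballot) we get O(report_claim).
From O(report_claim) and premise 1, O(report_claim → serve_notice), we obtain O(serve_notice).
So O(serve_notice) holds — serve_notice is obligatory. None of the other listed options is made obligatory by any chain of premises.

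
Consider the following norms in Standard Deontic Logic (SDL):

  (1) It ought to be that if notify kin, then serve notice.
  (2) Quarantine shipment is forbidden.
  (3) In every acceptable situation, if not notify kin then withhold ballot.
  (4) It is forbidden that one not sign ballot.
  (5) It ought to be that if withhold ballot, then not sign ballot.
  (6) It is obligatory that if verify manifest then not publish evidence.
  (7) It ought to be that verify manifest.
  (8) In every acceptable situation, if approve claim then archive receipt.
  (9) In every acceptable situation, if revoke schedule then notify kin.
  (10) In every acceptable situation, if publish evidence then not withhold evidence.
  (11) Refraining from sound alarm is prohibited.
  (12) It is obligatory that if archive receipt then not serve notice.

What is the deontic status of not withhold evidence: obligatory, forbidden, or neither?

Neither

Premise 10 is O(publish_evidence → ¬withhold_evidence), but O(publish_evidence) is not derivable from the premises, so it does not yield O(¬withhold_evidence).
No premise or chain of K-axiom applications forces O(¬withhold_evidence), and none forces O(withhold_evidence). So ¬withhold_evidence is neither obligatory nor forbidden under these norms.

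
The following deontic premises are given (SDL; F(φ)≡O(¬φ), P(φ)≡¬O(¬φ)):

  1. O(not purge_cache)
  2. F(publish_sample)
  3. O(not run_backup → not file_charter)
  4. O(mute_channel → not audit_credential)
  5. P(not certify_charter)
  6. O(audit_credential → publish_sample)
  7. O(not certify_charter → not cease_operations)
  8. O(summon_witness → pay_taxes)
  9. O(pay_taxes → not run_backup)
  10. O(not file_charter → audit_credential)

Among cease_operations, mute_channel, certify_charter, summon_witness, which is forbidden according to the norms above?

F(publish_sample) at premise 2 means O(not publish_sample).
Premise 6 is O(audit_credential → publish_sample); contrapositively O(not publish_sample → not audit_credential). Since O(not publish_sample) holds, K gives O(not audit_credential).
Premise 10 is O(not file_charter → audit_credential); contrapositively O(not audit_credential → file_charter). Since O(not audit_credential) holds, K gives O(file_charter).
Premise 3, O(not run_backup → not file_charter), contraposes to O(file_charter → run_backup); with O(file_charter) we get O(run_backup).
Premise 9, O(pay_taxes → not run_backup), contraposes to O(run_backup → not pay_taxes); with O(run_backup) we get O(not pay_taxes).
The contrapositive of premise 8 (O(summon_witness → pay_taxes)) is O(not pay_taxes → not summon_witness), and O(not pay_taxes) is already established, so O(not summon_witness).
So O(not summon_witness) holds, i.e. summon_witness is forbidden. None of the other listed options is forbidden under the premises.

summon_witness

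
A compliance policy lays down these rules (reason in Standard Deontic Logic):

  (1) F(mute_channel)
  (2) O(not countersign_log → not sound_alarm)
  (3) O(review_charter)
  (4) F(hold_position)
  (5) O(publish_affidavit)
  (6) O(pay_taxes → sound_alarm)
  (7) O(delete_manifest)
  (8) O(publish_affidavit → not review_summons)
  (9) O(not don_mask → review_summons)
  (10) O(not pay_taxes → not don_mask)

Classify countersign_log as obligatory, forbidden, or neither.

Premise 5 gives O(publish_affidavit).
With premise 8, O(publish_affidavit → not review_summons), the K-axiom yields O(not review_summons).
Premise 9 is O(not don_mask → review_summons); contrapositively O(not review_summons → don_mask). Since O(not review_summons) holds, K gives O(don_mask).
Premise 10 is O(not pay_taxes → not don_mask); contrapositively O(don_mask → pay_taxes). Since O(don_mask) holds, K gives O(pay_taxes).
Applying K to premise 6 (O(pay_taxes → sound_alarm)) and O(pay_taxes) yields O(sound_alarm).
Premise 2, O(not countersign_log → not sound_alarm), contraposes to O(sound_alarm → countersign_log); with O(sound_alarm) we get O(countersign_log).
Premises 1, 3, 4, 7 do not contribute to this derivation.
Hence countersign_log is obligatory.

Obligatory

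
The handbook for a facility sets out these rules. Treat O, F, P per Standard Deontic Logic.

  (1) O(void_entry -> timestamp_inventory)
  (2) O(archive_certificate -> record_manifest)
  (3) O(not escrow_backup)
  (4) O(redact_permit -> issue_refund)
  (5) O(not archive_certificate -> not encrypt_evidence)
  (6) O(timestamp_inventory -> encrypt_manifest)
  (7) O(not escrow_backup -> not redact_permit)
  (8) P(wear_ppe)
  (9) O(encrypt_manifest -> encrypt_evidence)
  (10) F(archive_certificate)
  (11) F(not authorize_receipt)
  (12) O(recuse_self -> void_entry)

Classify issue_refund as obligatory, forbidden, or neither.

Neither

Premise 4 is O(redact_permit -> issue_refund), but O(redact_permit) is not derivable from the premises, so it does not yield O(issue_refund).
No premise or chain of K-axiom applications forces O(issue_refund), and none forces O(not issue_refund). So issue_refund is neither obligatory nor forbidden under these norms.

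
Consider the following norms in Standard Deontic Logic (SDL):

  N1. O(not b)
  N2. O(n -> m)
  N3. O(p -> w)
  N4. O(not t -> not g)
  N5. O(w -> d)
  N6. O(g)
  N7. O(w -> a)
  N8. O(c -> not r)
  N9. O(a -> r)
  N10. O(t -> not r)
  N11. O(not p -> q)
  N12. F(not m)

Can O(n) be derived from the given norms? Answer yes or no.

Premise 2 is O(n -> m); even if O(m) held, inferring O(n) would be affirming the consequent — invalid.
No other premise forces O(n). An ideal world satisfying every premise can still have n false, so O(n) is not derivable.

No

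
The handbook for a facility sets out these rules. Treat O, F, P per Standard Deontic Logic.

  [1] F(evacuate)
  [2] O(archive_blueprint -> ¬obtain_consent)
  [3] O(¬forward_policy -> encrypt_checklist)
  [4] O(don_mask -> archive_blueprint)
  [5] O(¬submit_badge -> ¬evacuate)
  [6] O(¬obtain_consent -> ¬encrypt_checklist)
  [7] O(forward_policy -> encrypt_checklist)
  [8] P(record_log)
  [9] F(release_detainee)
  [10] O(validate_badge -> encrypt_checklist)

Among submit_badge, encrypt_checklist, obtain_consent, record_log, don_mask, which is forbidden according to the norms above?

Premises 3 and 7 cover both cases: O(¬forward_policy -> encrypt_checklist) and O(forward_policy -> encrypt_checklist). Since ¬forward_policy ∨ forward_policy is a tautology, O(encrypt_checklist) follows.
The contrapositive of premise 6 (O(¬obtain_consent -> ¬encrypt_checklist)) is O(encrypt_checklist -> obtain_consent), and O(encrypt_checklist) is already established, so O(obtain_consent).
The contrapositive of premise 2 (O(archive_blueprint -> ¬obtain_consent)) is O(obtain_consent -> ¬archive_blueprint), and O(obtain_consent) is already established, so O(¬archive_blueprint).
Premise 4 is O(don_mask -> archive_blueprint); contrapositively O(¬archive_blueprint -> ¬don_mask). Since O(¬archive_blueprint) holds, K gives O(¬don_mask).
So O(¬don_mask) holds, i.e. don_mask is forbidden. None of the other listed options is forbidden under the premises.

don_mask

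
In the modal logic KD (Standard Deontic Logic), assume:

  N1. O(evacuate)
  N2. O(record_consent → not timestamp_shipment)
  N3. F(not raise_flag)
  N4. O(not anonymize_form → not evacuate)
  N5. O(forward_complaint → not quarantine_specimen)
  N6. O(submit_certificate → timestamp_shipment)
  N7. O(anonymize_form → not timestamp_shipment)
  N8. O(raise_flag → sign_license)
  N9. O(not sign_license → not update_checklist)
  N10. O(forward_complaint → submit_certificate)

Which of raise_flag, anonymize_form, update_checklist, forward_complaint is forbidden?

Premise 1 states O(evacuate) outright.
Premise 4, O(not anonymize_form → not evacuate), contraposes to O(evacuate → anonymize_form); with O(evacuate) we get O(anonymize_form).
From O(anonymize_form) and premise 7, O(anonymize_form → not timestamp_shipment), we obtain O(not timestamp_shipment).
Premise 6 is O(submit_certificate → timestamp_shipment); contrapositively O(not timestamp_shipment → not submit_certificate). Since O(not timestamp_shipment) holds, K gives O(not submit_certificate).
Premise 10, O(forward_complaint → submit_certificate), contraposes to O(not submit_certificate → not forward_complaint); with O(not submit_certificate) we get O(not forward_complaint).
So O(not forward_complaint) holds, i.e. forward_complaint is forbidden. None of the other listed options is forbidden under the premises.

forward_complaint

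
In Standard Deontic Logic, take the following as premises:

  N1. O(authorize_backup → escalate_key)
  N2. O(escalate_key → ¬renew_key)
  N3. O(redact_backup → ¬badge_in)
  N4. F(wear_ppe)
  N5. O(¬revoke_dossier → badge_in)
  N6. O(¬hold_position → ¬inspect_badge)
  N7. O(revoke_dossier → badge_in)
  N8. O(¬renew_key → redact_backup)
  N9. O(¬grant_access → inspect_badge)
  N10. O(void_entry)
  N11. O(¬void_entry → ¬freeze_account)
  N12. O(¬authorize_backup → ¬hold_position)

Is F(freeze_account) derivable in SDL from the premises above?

Premise 11 is O(¬void_entry → ¬freeze_account), but O(¬void_entry) is not derivable from the premises, so it does not yield O(¬freeze_account).
No other premise forces O(¬freeze_account). An ideal world satisfying every premise can still have freeze_account true, so F(freeze_account) is not derivable.

No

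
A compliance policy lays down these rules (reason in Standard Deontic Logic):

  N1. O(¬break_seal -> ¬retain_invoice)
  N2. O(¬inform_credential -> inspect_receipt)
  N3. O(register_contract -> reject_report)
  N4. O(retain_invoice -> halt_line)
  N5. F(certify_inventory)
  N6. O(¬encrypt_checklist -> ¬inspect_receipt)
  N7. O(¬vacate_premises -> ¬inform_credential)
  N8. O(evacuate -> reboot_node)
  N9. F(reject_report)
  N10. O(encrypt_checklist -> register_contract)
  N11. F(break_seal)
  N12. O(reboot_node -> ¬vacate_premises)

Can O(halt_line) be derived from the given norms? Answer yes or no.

Premise 4 is O(retain_invoice -> halt_line), but O(retain_invoice) is not derivable from the premises, so it does not yield O(halt_line).
No other premise forces O(halt_line). An ideal world satisfying every premise can still have halt_line false, so O(halt_line) is not derivable.

No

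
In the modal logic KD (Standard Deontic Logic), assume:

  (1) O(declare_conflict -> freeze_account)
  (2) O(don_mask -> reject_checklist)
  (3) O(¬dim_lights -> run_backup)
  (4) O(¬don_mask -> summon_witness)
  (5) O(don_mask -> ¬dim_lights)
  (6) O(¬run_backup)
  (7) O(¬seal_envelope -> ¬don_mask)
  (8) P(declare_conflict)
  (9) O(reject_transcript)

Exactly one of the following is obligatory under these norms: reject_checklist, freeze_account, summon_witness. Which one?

summon_witness

Premise 6 states O(¬run_backup) outright.
Premise 3, O(¬dim_lights -> run_backup), contraposes to O(¬run_backup -> dim_lights); with O(¬run_backup) we get O(dim_lights).
The contrapositive of premise 5 (O(don_mask -> ¬dim_lights)) is O(dim_lights -> ¬don_mask), and O(dim_lights) is already established, so O(¬don_mask).
Premise 4 is O(¬don_mask -> summon_witness); since O(¬don_mask), deontic closure gives O(summon_witness).
So O(summon_witness) holds — summon_witness is obligatory. None of the other listed options is made obligatory by any chain of premises.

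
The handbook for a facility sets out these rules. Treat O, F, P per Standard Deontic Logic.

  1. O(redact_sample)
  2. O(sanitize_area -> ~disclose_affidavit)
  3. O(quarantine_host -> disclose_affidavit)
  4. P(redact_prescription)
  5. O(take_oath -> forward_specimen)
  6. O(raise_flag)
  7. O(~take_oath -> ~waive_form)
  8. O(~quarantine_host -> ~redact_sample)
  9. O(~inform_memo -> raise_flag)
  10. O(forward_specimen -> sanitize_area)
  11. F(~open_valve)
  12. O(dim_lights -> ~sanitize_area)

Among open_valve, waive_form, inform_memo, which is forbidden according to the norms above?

Premise 1 states O(redact_sample) outright.
Premise 8 is O(~quarantine_host -> ~redact_sample); contrapositively O(redact_sample -> quarantine_host). Since O(redact_sample) holds, K gives O(quarantine_host).
Applying K to premise 3 (O(quarantine_host -> disclose_affidavit)) and O(quarantine_host) yields O(disclose_affidavit).
Premise 2, O(sanitize_area -> ~disclose_affidavit), contraposes to O(disclose_affidavit -> ~sanitize_area); with O(disclose_affidavit) we get O(~sanitize_area).
The contrapositive of premise 10 (O(forward_specimen -> sanitize_area)) is O(~sanitize_area -> ~forward_specimen), and O(~sanitize_area) is already established, so O(~forward_specimen).
The contrapositive of premise 5 (O(take_oath -> forward_specimen)) is O(~forward_specimen -> ~take_oath), and O(~forward_specimen) is already established, so O(~take_oath).
With premise 7, O(~take_oath -> ~waive_form), the K-axiom yields O(~waive_form).
So O(~waive_form) holds, i.e. waive_form is forbidden. None of the other listed options is forbidden under the premises.

waive_form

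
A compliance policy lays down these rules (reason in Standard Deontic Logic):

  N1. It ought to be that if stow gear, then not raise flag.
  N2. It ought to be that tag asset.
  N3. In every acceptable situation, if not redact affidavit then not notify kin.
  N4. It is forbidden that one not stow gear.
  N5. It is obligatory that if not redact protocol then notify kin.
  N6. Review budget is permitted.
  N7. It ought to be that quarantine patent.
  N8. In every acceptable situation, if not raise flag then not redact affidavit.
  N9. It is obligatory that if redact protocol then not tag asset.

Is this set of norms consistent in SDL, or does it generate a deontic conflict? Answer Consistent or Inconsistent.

Inconsistent

F(¬stow_gear) at premise 4 means O(stow_gear).
With premise 1, O(stow_gear → ¬raise_flag), the K-axiom yields O(¬raise_flag).
From O(¬raise_flag) and premise 8, O(¬raise_flag → ¬redact_affidavit), we obtain O(¬redact_affidavit).
From O(¬redact_affidavit) and premise 3, O(¬redact_affidavit → ¬notify_kin), we obtain O(¬notify_kin).
Premise 5 is O(¬redact_protocol → notify_kin); contrapositively O(¬notify_kin → redact_protocol). Since O(¬notify_kin) holds, K gives O(redact_protocol).
Applying K to premise 9 (O(redact_protocol → ¬tag_asset)) and O(redact_protocol) yields O(¬tag_asset).
However, premise 2 gives O(tag_asset).
We now have both O(¬tag_asset) and O(tag_asset) — tag_asset is simultaneously obligatory and forbidden, violating the D-axiom.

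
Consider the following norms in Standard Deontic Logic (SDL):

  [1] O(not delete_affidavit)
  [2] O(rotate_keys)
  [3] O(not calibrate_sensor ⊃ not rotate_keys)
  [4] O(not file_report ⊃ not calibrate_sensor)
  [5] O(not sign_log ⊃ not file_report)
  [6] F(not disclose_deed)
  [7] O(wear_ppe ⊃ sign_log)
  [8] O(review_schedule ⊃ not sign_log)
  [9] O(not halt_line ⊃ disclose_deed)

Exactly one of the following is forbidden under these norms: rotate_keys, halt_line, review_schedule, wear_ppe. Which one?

review_schedule

From premise 2 we have O(rotate_keys).
The contrapositive of premise 3 (O(not calibrate_sensor ⊃ not rotate_keys)) is O(rotate_keys ⊃ calibrate_sensor), and O(rotate_keys) is already established, so O(calibrate_sensor).
The contrapositive of premise 4 (O(not file_report ⊃ not calibrate_sensor)) is O(calibrate_sensor ⊃ file_report), and O(calibrate_sensor) is already established, so O(file_report).
The contrapositive of premise 5 (O(not sign_log ⊃ not file_report)) is O(file_report ⊃ sign_log), and O(file_report) is already established, so O(sign_log).
Premise 8, O(review_schedule ⊃ not sign_log), contraposes to O(sign_log ⊃ not review_schedule); with O(sign_log) we get O(not review_schedule).
So O(not review_schedule) holds, i.e. review_schedule is forbidden. None of the other listed options is forbidden under the premises.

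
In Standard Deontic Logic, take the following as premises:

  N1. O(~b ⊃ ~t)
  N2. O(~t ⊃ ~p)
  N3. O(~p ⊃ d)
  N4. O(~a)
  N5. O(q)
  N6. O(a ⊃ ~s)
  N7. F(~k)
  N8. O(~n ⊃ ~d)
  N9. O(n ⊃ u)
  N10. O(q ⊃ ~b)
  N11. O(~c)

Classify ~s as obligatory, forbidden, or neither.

Neither

Premise 6 is O(a ⊃ ~s), but O(a) is not derivable from the premises, so it does not yield O(~s).
No premise or chain of K-axiom applications forces O(~s), and none forces O(s). So ~s is neither obligatory nor forbidden under these norms.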